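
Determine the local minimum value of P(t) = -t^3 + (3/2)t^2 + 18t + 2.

Critical points: P'(t) = -3t^2 + 3t + 18 vanishes at t = -2, 3.
Since P''(t) = -6t + 3, we get P''(-2) = 15 > 0 ⇒ local minimum; P''(3) = -15 < 0 ⇒ local maximum.
The local minimum is P(-2) = -20.

-20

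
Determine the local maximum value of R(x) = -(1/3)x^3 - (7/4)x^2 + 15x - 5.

R'(x) = -x^2 - (7/2)x + 15 = 0 at x = -6, 5/2.
Since R''(x) = -2x - 7/2, we get R''(-6) = 17/2 > 0 ⇒ local minimum; R''(5/2) = -17/2 < 0 ⇒ local maximum.
So the local maximum value is R(5/2) = 785/48.

785/48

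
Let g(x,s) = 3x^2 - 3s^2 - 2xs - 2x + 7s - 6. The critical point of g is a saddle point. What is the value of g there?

∂g/∂x = 6x - 2s - 2 = 0 and ∂g/∂s = -2x - 6s + 7 = 0, so (x, s) = (13/20, 19/20).
The Hessian has g_{xx} = 6, g_{ss} = -6, g_{xs} = -2, giving D = -40 < 0, so the point is a saddle point.
g(13/20, 19/20) = -133/40.

-133/40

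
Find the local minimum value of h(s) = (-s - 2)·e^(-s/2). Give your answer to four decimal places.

Differentiating with the product rule gives h'(s) = ((1/2)s)·e^(-s/2). Since e^(-s/2) > 0, the only critical point is s = 0.
h''(0) has the same sign as 1/2 > 0, so this is a local minimum.
h(0) = (-2)·e^(0) ≈ -2.0000.

-2.0000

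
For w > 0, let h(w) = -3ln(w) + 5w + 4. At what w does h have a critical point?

3/5

h'(w) = -3/w + 5 = 0 gives w = 3/5.
h''(w) = 3/w², which is positive for w > 0, so this is a local minimum.
h(3/5) = -3·ln(3/5) + 3 + 4 ≈ 8.5325.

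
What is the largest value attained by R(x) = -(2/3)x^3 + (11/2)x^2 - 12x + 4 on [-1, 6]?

R'(x) = -2x^2 + 11x - 12, which vanishes at x = 3/2 and x = 4.
Compare values at every candidate in [-1, 6]: R(-1) = 133/6, R(3/2) = -31/8, R(4) = 4/3, R(6) = -14.
The maximum over the interval is 133/6, attained at x = -1.

133/6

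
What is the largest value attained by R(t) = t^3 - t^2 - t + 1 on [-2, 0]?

Differentiating, R'(t) = 3t^2 - 2t - 1; whose only zero in [-2, 0] is t = -1/3.
Compare values at every candidate in [-2, 0]: R(-2) = -9; R(-1/3) = 32/27; R(0) = 1.
So the maximum is R(-1/3) = 32/27.

32/27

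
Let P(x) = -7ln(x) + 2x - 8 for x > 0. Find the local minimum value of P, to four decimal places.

-9.7693

P'(x) = -7/x + 2 = 0 gives x = 7/2.
P''(x) = 7/x², which is positive for x > 0, so this is a local minimum.
P(7/2) = -7·ln(7/2) + 7 - 8 ≈ -9.7693.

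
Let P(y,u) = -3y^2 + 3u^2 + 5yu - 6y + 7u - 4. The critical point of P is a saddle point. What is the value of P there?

-73/61

∂P/∂y = -6y + 5u - 6 = 0 and ∂P/∂u = 5y + 6u + 7 = 0, so (y, u) = (-71/61, -12/61).
The Hessian has P_{yy} = -6, P_{uu} = 6, P_{yu} = 5, giving D = -61 < 0, so the point is a saddle point.
P(-71/61, -12/61) = -73/61.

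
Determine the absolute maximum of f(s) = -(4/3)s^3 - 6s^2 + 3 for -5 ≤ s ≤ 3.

59/3

The derivative is -4s^2 - 12s, which vanishes at s = -3 and s = 0.
Candidates: f(-5) = 59/3,  f(-3) = -15,  f(0) = 3,  f(3) = -87.
The maximum over the interval is 59/3, attained at s = -5.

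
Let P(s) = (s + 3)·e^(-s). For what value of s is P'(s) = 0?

By the product rule, P'(s) = (-s - 2)·e^(-s). Since e^(-s) > 0, the only critical point is s = -2.
P''(-2) has the same sign as -1 < 0, so this is a local maximum.
P(-2) = (1)·e^(2) ≈ 7.3891.

-2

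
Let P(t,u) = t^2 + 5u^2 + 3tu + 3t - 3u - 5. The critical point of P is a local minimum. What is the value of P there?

∂P/∂t = 2t + 3u + 3 = 0 and ∂P/∂u = 3t + 10u - 3 = 0, so (t, u) = (-39/11, 15/11).
The Hessian has P_{tt} = 2, P_{uu} = 10, P_{tu} = 3, giving D = 11 > 0 with P_{tt} > 0, so the point is a local minimum.
P(-39/11, 15/11) = -136/11.

-136/11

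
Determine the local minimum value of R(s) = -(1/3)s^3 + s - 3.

-11/3

R'(s) = -s^2 + 1. Setting R'(s) = 0 gives s ∈ {-1, 1}.
Since R''(s) = -2s, we get R''(-1) = 2 > 0 ⇒ local minimum; R''(1) = -2 < 0 ⇒ local maximum.
So the local minimum value is R(-1) = -11/3.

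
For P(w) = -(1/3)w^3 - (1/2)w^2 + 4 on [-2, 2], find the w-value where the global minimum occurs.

Differentiating, P'(w) = -w^2 - w; which vanishes at w = -1 and w = 0.
Compare values at every candidate in [-2, 2]: P(-2) = 14/3; P(-1) = 23/6; P(0) = 4; P(2) = -2/3.
So the minimum is P(2) = -2/3.

2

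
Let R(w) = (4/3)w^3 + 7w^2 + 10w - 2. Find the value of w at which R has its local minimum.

R'(w) = 4w^2 + 14w + 10 = 0 at w = -5/2, -1.
R''(w) = 8w + 14. R''(-5/2) = -6 < 0 ⇒ local maximum; R''(-1) = 6 > 0 ⇒ local minimum.
So the local minimum value is R(-1) = -19/3.

-1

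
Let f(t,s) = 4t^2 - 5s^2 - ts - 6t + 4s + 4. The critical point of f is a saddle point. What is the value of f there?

∂f/∂t = 8t - s - 6 = 0 and ∂f/∂s = -t - 10s + 4 = 0, so (t, s) = (64/81, 26/81).
The Hessian has f_{tt} = 8, f_{ss} = -10, f_{ts} = -1, giving D = -81 < 0, so the point is a saddle point.
f(64/81, 26/81) = 184/81.

184/81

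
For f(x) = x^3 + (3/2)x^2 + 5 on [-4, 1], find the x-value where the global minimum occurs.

-4

The derivative is 3x^2 + 3x, which vanishes at x = -1 and x = 0.
Compare values at every candidate in [-4, 1]: f(-4) = -35,  f(-1) = 11/2,  f(0) = 5,  f(1) = 15/2.
The minimum over the interval is -35, attained at x = -4.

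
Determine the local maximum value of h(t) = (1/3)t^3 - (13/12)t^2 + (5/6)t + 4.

67/16

Critical points: h'(t) = t^2 - (13/6)t + 5/6 vanishes at t = 1/2, 5/3.
h''(t) = 2t - 13/6. h''(1/2) = -7/6 < 0 ⇒ local maximum; h''(5/3) = 7/6 > 0 ⇒ local minimum.
Thus h has its local maximum at t = 1/2, with value 67/16.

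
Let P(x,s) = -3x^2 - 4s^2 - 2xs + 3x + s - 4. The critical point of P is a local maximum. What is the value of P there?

-13/4

∂P/∂x = -6x - 2s + 3 = 0 and ∂P/∂s = -2x - 8s + 1 = 0, so (x, s) = (1/2, 0).
The Hessian has P_{xx} = -6, P_{ss} = -8, P_{xs} = -2, giving D = 44 > 0 with P_{xx} < 0, so the point is a local maximum.
P(1/2, 0) = -13/4.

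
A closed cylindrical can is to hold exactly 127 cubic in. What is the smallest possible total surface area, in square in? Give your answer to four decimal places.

139.8676

With radius r and height h, πr²h = 127 so h = 127/(πr²), and S(r) = 2πr² + 2πrh = 2πr² + 2·127/r.
S'(r) = 4πr − 2·127/r² = 0 ⇒ r³ = 127/(2π), so r ≈ 2.7240 and h = 2r ≈ 5.4480.
S''(r) = 4π + 4·127/r³ > 0, so this is the minimum; S ≈ 139.8676.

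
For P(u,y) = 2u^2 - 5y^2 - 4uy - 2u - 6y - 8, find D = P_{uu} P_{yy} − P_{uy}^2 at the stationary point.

∂P/∂u = 4u - 4y - 2 = 0 and ∂P/∂y = -4u - 10y - 6 = 0, so (u, y) = (-1/14, -4/7).
The Hessian has P_{uu} = 4, P_{yy} = -10, P_{uy} = -4, giving D = -56 < 0, so the point is a saddle point.
D = (4)·(-10) − (-4)^2 = -56.

-56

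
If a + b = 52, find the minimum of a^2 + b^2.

1352

With a + b = 52, a^2 + b^2 = a^2 + (52 − a)^2.
The derivative 2a − 2(52 − a) = 4a − 104 vanishes at a = 26; second derivative 4 > 0, a minimum.
The minimum is 2·(26)^2 = 1352.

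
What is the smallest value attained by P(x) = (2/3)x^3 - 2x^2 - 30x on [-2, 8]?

-350/3

The derivative is 2x^2 - 4x - 30, whose only zero in [-2, 8] is x = 5.
Compare values at every candidate in [-2, 8]: P(-2) = 140/3, P(5) = -350/3, P(8) = -80/3.
The minimum over the interval is -350/3, attained at x = 5.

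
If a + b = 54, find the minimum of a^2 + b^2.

1458

With a + b = 54, a^2 + b^2 = a^2 + (54 − a)^2.
The derivative 2a − 2(54 − a) = 4a − 108 vanishes at a = 27; second derivative 4 > 0, a minimum.
The minimum is 2·(27)^2 = 1458.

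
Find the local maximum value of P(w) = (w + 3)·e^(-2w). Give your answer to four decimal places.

74.2066

P'(w) = 1·e^(-2w) + (w + 3)·(-2)·e^(-2w) = (-2w - 5)·e^(-2w). Since e^(-2w) > 0, the only critical point is w = -5/2.
P''(-5/2) has the same sign as -2 < 0, so this is a local maximum.
P(-5/2) = (1/2)·e^(5) ≈ 74.2066.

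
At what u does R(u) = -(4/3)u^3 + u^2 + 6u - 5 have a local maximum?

3/2

R'(u) = -4u^2 + 2u + 6. Setting R'(u) = 0 gives u ∈ {-1, 3/2}.
Since R''(u) = -8u + 2, we get R''(-1) = 10 > 0 ⇒ local minimum; R''(3/2) = -10 < 0 ⇒ local maximum.
The local maximum is R(3/2) = 7/4.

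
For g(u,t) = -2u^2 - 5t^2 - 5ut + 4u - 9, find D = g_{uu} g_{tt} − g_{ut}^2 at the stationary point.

15

∂g/∂u = -4u - 5t + 4 = 0 and ∂g/∂t = -5u - 10t = 0, so (u, t) = (8/3, -4/3).
The Hessian has g_{uu} = -4, g_{tt} = -10, g_{ut} = -5, giving D = 15 > 0 with g_{uu} < 0, so the point is a local maximum.
D = (-4)·(-10) − (-5)^2 = 15.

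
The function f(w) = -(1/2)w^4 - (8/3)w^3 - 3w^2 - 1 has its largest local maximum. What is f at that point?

7/2

Critical points: f'(w) = -2w^3 - 8w^2 - 6w vanishes at w = -3, -1, 0.
f''(w) = -6w^2 - 16w - 6. f''(-3) = -12 < 0 ⇒ local maximum; f''(-1) = 4 > 0 ⇒ local minimum; f''(0) = -6 < 0 ⇒ local maximum.
So the largest local maximum value is f(-3) = 7/2.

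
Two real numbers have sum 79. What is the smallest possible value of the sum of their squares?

With a + b = 79, a^2 + b^2 = a^2 + (79 − a)^2.
The derivative 2a − 2(79 − a) = 4a − 158 vanishes at a = 79/2; second derivative 4 > 0, a minimum.
The minimum is 2·(79/2)^2 = 6241/2.

6241/2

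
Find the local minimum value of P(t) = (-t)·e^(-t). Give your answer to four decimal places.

-0.3679

By the product rule, P'(t) = (t - 1)·e^(-t). Since e^(-t) > 0, the only critical point is t = 1.
P''(1) has the same sign as 1 > 0, so this is a local minimum.
P(1) = (-1)·e^(-1) ≈ -0.3679.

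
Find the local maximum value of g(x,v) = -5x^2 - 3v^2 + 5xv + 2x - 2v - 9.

-303/35

∂g/∂x = -10x + 5v + 2 = 0 and ∂g/∂v = 5x - 6v - 2 = 0, so (x, v) = (2/35, -2/7).
The Hessian has g_{xx} = -10, g_{vv} = -6, g_{xv} = 5, giving D = 35 > 0 with g_{xx} < 0, so the point is a local maximum.
g(2/35, -2/7) = -303/35.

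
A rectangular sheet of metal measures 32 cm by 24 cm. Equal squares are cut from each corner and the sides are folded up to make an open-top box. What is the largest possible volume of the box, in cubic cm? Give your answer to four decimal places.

With cut size x, the volume is V(x) = x(32 − 2x)(24 − 2x) for 0 < x < 12.
V'(x) = 12x^2 − 224x + 768. Setting V'(x) = 0 gives x ≈ 4.5259 (the root in (0, 12)).
V''(x) = 24x − 224 is negative there, so this is the maximum; V ≈ 1552.5389.

1552.5389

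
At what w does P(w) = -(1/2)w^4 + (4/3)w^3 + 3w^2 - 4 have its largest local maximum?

3

P'(w) = -2w^3 + 4w^2 + 6w. Setting P'(w) = 0 gives w ∈ {-1, 0, 3}.
Second-derivative test with P''(w) = -6w^2 + 8w + 6: P''(-1) = -8 < 0 ⇒ local maximum; P''(0) = 6 > 0 ⇒ local minimum; P''(3) = -24 < 0 ⇒ local maximum.
The largest local maximum is P(3) = 37/2.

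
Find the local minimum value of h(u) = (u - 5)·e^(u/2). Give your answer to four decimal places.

By the product rule, h'(u) = ((1/2)u - 3/2)·e^(u/2). Since e^(u/2) > 0, the only critical point is u = 3.
h''(3) has the same sign as 1/2 > 0, so this is a local minimum.
h(3) = (-2)·e^(3/2) ≈ -8.9634.

-8.9634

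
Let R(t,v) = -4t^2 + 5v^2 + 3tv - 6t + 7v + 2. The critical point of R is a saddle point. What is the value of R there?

288/89

∂R/∂t = -8t + 3v - 6 = 0 and ∂R/∂v = 3t + 10v + 7 = 0, so (t, v) = (-81/89, -38/89).
The Hessian has R_{tt} = -8, R_{vv} = 10, R_{tv} = 3, giving D = -89 < 0, so the point is a saddle point.
R(-81/89, -38/89) = 288/89.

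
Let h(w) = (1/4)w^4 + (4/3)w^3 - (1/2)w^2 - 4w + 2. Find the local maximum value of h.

53/12

h'(w) = w^3 + 4w^2 - w - 4 = 0 at w = -4, -1, 1.
Since h''(w) = 3w^2 + 8w - 1, we get h''(-4) = 15 > 0 ⇒ local minimum; h''(-1) = -6 < 0 ⇒ local maximum; h''(1) = 10 > 0 ⇒ local minimum.
So the local maximum value is h(-1) = 53/12.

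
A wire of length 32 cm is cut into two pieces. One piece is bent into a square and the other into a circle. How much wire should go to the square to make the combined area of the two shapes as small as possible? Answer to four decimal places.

17.9232

Let x be the length used for the square. Square side x/4; circle radius (32−x)/(2π).
A(x) = (x/4)² + π·((32−x)/(2π))² = x²/16 + (32−x)²/(4π) for 0 ≤ x ≤ 32. A'(x) = x/8 − (32−x)/(2π) = 0 gives x = 4·32/(π+4) ≈ 17.9232.
A'' = 1/8 + 1/(2π) > 0, so this gives the minimum combined area; x ≈ 17.9232 cm to the square.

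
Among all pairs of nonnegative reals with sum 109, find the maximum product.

11881/4

With x + y = 109, the product is P(x) = x(109 − x).
P'(x) = 109 − 2x = 0 gives x = 109/2; P'' = −2 < 0, so this is the maximum.
P = 109/2·109/2 = 11881/4.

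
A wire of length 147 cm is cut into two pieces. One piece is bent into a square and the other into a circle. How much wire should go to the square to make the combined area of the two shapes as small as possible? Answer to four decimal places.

Let x be the length used for the square. Square side x/4; circle radius (147−x)/(2π).
A(x) = (x/4)² + π·((147−x)/(2π))² = x²/16 + (147−x)²/(4π) for 0 ≤ x ≤ 147. A'(x) = x/8 − (147−x)/(2π) = 0 gives x = 4·147/(π+4) ≈ 82.3346.
A'' = 1/8 + 1/(2π) > 0, so this gives the minimum combined area; x ≈ 82.3346 cm to the square.

82.3346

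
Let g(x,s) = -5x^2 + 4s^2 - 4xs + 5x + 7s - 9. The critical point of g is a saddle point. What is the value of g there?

-869/96

∂g/∂x = -10x - 4s + 5 = 0 and ∂g/∂s = -4x + 8s + 7 = 0, so (x, s) = (17/24, -25/48).
The Hessian has g_{xx} = -10, g_{ss} = 8, g_{xs} = -4, giving D = -96 < 0, so the point is a saddle point.
g(17/24, -25/48) = -869/96.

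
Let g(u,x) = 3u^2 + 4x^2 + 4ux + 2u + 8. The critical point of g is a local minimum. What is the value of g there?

15/2

∂g/∂u = 6u + 4x + 2 = 0 and ∂g/∂x = 4u + 8x = 0, so (u, x) = (-1/2, 1/4).
The Hessian has g_{uu} = 6, g_{xx} = 8, g_{ux} = 4, giving D = 32 > 0 with g_{uu} > 0, so the point is a local minimum.
g(-1/2, 1/4) = 15/2.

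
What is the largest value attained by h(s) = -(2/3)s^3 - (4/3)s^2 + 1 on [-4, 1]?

Differentiating, h'(s) = -2s^2 - (8/3)s; which vanishes at s = -4/3 and s = 0.
Compare values at every candidate in [-4, 1]: h(-4) = 67/3,  h(-4/3) = 17/81,  h(0) = 1,  h(1) = -1.
Hence the absolute maximum is 67/3 at s = -4.

67/3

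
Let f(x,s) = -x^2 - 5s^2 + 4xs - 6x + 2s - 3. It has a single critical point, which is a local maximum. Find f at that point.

31

∂f/∂x = -2x + 4s - 6 = 0 and ∂f/∂s = 4x - 10s + 2 = 0, so (x, s) = (-13, -5).
The Hessian has f_{xx} = -2, f_{ss} = -10, f_{xs} = 4, giving D = 4 > 0 with f_{xx} < 0, so the point is a local maximum.
f(-13, -5) = 31.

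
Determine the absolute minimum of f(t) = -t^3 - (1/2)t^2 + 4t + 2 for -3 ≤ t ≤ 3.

f'(t) = -3t^2 - t + 4, which vanishes at t = -4/3 and t = 1.
Candidates: f(-3) = 25/2, f(-4/3) = -50/27, f(1) = 9/2, f(3) = -35/2.
Hence the absolute minimum is -35/2 at t = 3.

-35/2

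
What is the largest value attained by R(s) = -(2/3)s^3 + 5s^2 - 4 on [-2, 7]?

The derivative is -2s^2 + 10s, which vanishes at s = 0 and s = 5.
Evaluating at the critical points and endpoints: R(-2) = 64/3, R(0) = -4, R(5) = 113/3, R(7) = 37/3.
So the maximum is R(5) = 113/3.

113/3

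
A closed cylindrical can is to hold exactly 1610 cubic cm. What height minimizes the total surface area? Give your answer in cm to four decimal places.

12.7032

With radius r and height h, πr²h = 1610 so h = 1610/(πr²), and S(r) = 2πr² + 2πrh = 2πr² + 2·1610/r.
S'(r) = 4πr − 2·1610/r² = 0 ⇒ r³ = 1610/(2π), so r ≈ 6.3516 and h = 2r ≈ 12.7032.
S''(r) = 4π + 4·1610/r³ > 0, so this is the minimum; S ≈ 760.4403.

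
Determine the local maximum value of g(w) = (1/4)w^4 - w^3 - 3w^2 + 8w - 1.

g'(w) = w^3 - 3w^2 - 6w + 8 = 0 at w = -2, 1, 4.
Since g''(w) = 3w^2 - 6w - 6, we get g''(-2) = 18 > 0 ⇒ local minimum; g''(1) = -9 < 0 ⇒ local maximum; g''(4) = 18 > 0 ⇒ local minimum.
So the local maximum value is g(1) = 13/4.

13/4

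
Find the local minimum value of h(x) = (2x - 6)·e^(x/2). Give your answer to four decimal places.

Differentiating with the product rule gives h'(x) = (x - 1)·e^(x/2). Since e^(x/2) > 0, the only critical point is x = 1.
h''(1) has the same sign as 1 > 0, so this is a local minimum.
h(1) = (-4)·e^(1/2) ≈ -6.5949.

-6.5949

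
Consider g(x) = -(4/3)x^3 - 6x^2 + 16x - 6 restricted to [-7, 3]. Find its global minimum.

-242/3

Differentiating, g'(x) = -4x^2 - 12x + 16; which vanishes at x = -4 and x = 1.
Compare values at every candidate in [-7, 3]: g(-7) = 136/3,  g(-4) = -242/3,  g(1) = 8/3,  g(3) = -48.
So the minimum is g(-4) = -242/3.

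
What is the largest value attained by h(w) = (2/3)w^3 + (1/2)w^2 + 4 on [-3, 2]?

34/3

h'(w) = 2w^2 + w, which vanishes at w = -1/2 and w = 0.
Evaluating at the critical points and endpoints: h(-3) = -19/2; h(-1/2) = 97/24; h(0) = 4; h(2) = 34/3.
The maximum over the interval is 34/3, attained at w = 2.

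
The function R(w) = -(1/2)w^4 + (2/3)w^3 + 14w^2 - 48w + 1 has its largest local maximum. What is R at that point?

R'(w) = -2w^3 + 2w^2 + 28w - 48 = 0 at w = -4, 2, 3.
R''(w) = -6w^2 + 4w + 28. R''(-4) = -84 < 0 ⇒ local maximum; R''(2) = 12 > 0 ⇒ local minimum; R''(3) = -14 < 0 ⇒ local maximum.
Thus R has its largest local maximum at w = -4, with value 739/3.

739/3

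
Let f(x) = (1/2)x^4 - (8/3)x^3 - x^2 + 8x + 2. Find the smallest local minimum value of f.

-74/3

f'(x) = 2x^3 - 8x^2 - 2x + 8. Setting f'(x) = 0 gives x ∈ {-1, 1, 4}.
Since f''(x) = 6x^2 - 16x - 2, we get f''(-1) = 20 > 0 ⇒ local minimum; f''(1) = -12 < 0 ⇒ local maximum; f''(4) = 30 > 0 ⇒ local minimum.
The smallest local minimum is f(4) = -74/3.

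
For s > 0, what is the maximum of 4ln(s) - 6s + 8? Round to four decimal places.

2.3781

g'(s) = 4/s − 6 = 0 gives s = 2/3.
g''(s) = -4/s², which is negative for s > 0, so this is a local maximum.
g(2/3) = 4·ln(2/3) - 4 + 8 ≈ 2.3781.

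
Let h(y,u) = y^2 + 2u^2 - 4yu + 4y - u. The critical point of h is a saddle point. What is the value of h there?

17/8

∂h/∂y = 2y - 4u + 4 = 0 and ∂h/∂u = -4y + 4u - 1 = 0, so (y, u) = (3/2, 7/4).
The Hessian has h_{yy} = 2, h_{uu} = 4, h_{yu} = -4, giving D = -8 < 0, so the point is a saddle point.
h(3/2, 7/4) = 17/8.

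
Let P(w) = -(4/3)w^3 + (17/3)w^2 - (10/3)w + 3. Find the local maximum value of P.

37/4

Critical points: P'(w) = -4w^2 + (34/3)w - 10/3 vanishes at w = 1/3, 5/2.
Second-derivative test with P''(w) = -8w + 34/3: P''(1/3) = 26/3 > 0 ⇒ local minimum; P''(5/2) = -26/3 < 0 ⇒ local maximum.
So the local maximum value is P(5/2) = 37/4.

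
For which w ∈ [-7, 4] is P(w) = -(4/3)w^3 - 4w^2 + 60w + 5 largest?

3

P'(w) = -4w^2 - 8w + 60, which vanishes at w = -5 and w = 3.
Compare values at every candidate in [-7, 4]: P(-7) = -461/3; P(-5) = -685/3; P(3) = 113; P(4) = 287/3.
The maximum over the interval is 113, attained at w = 3.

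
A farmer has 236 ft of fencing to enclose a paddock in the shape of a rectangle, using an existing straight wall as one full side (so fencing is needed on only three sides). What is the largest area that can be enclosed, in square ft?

6962

Let the sides perpendicular to the wall have length x and the parallel side y, so 2x + y = 236 and the area is A = xy = x(236 − 2x).
A'(x) = 236 − 4x = 0 gives x = 59, and A''(x) = −4 < 0 confirms a maximum.
Then y = 236 − 2·59 = 118 and A = 6962.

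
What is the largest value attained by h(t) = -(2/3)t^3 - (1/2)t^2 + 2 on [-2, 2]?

16/3

h'(t) = -2t^2 - t, which vanishes at t = -1/2 and t = 0.
Candidates: h(-2) = 16/3,  h(-1/2) = 47/24,  h(0) = 2,  h(2) = -16/3.
So the maximum is h(-2) = 16/3.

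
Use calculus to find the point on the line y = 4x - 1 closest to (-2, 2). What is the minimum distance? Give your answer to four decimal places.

2.6679

Minimize D(x)^2 = (x + 2)^2 + (4x - 3)^2.
d/dx[D^2] = 2(x + 2) + 2·4·(4x - 3) = 0 ⇒ x = 10/17.
Then y = 23/17 and the distance is √(121/17) ≈ 2.6679.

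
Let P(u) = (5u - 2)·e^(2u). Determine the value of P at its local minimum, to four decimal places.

Differentiating with the product rule gives P'(u) = (10u + 1)·e^(2u). Since e^(2u) > 0, the only critical point is u = -1/10.
P''(-1/10) has the same sign as 10 > 0, so this is a local minimum.
P(-1/10) = (-5/2)·e^(-1/5) ≈ -2.0468.

-2.0468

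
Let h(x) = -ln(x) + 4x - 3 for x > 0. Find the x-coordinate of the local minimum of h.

h'(x) = -1/x + 4 = 0 gives x = 1/4.
h''(x) = 1/x², which is positive for x > 0, so this is a local minimum.
h(1/4) = -1·ln(1/4) + 1 - 3 ≈ -0.6137.

1/4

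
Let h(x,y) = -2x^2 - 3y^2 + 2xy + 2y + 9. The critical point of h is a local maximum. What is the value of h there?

47/5

∂h/∂x = -4x + 2y = 0 and ∂h/∂y = 2x - 6y + 2 = 0, so (x, y) = (1/5, 2/5).
The Hessian has h_{xx} = -4, h_{yy} = -6, h_{xy} = 2, giving D = 20 > 0 with h_{xx} < 0, so the point is a local maximum.
h(1/5, 2/5) = 47/5.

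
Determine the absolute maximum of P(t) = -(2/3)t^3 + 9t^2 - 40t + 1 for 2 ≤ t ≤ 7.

P'(t) = -2t^2 + 18t - 40, which vanishes at t = 4 and t = 5.
Evaluating at the critical points and endpoints: P(2) = -145/3, P(4) = -173/3, P(5) = -172/3, P(7) = -200/3.
Hence the absolute maximum is -145/3 at t = 2.

-145/3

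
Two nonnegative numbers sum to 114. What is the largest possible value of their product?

With x + y = 114, the product is P(x) = x(114 − x).
P'(x) = 114 − 2x = 0 gives x = 57; P'' = −2 < 0, so this is the maximum.
P = 57·57 = 3249.

3249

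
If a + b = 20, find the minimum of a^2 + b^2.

200

With a + b = 20, a^2 + b^2 = a^2 + (20 − a)^2.
The derivative 2a − 2(20 − a) = 4a − 40 vanishes at a = 10; second derivative 4 > 0, a minimum.
The minimum is 2·(10)^2 = 200.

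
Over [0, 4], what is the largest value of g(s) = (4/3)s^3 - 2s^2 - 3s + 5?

139/3

Differentiating, g'(s) = 4s^2 - 4s - 3; whose only zero in [0, 4] is s = 3/2.
Evaluating at the critical points and endpoints: g(0) = 5,  g(3/2) = 1/2,  g(4) = 139/3.
So the maximum is g(4) = 139/3.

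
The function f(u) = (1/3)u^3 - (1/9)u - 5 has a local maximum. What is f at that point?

f'(u) = u^2 - 1/9. Setting f'(u) = 0 gives u ∈ {-1/3, 1/3}.
Since f''(u) = 2u, we get f''(-1/3) = -2/3 < 0 ⇒ local maximum; f''(1/3) = 2/3 > 0 ⇒ local minimum.
Thus f has its local maximum at u = -1/3, with value -403/81.

-403/81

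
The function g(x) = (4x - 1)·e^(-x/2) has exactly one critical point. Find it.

By the product rule, g'(x) = (-2x + 9/2)·e^(-x/2). Since e^(-x/2) > 0, the only critical point is x = 9/4.
g''(9/4) has the same sign as -2 < 0, so this is a local maximum.
g(9/4) = (8)·e^(-9/8) ≈ 2.5972.

9/4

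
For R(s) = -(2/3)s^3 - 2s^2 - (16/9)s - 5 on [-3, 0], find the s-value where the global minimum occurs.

Differentiating, R'(s) = -2s^2 - 4s - 16/9; which vanishes at s = -4/3 and s = -2/3.
Candidates: R(-3) = 1/3,  R(-4/3) = -373/81,  R(-2/3) = -365/81,  R(0) = -5.
The minimum over the interval is -5, attained at s = 0.

0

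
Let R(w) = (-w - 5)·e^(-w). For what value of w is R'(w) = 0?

-4

By the product rule, R'(w) = (w + 4)·e^(-w). Since e^(-w) > 0, the only critical point is w = -4.
R''(-4) has the same sign as 1 > 0, so this is a local minimum.
R(-4) = (-1)·e^(4) ≈ -54.5982.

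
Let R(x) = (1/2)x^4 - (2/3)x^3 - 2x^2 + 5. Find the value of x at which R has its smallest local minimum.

Critical points: R'(x) = 2x^3 - 2x^2 - 4x vanishes at x = -1, 0, 2.
Since R''(x) = 6x^2 - 4x - 4, we get R''(-1) = 6 > 0 ⇒ local minimum; R''(0) = -4 < 0 ⇒ local maximum; R''(2) = 12 > 0 ⇒ local minimum.
Thus R has its smallest local minimum at x = 2, with value -1/3.

2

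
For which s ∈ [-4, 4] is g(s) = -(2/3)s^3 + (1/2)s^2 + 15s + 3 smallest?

-5/2

g'(s) = -2s^2 + s + 15, which vanishes at s = -5/2 and s = 3.
Evaluating at the critical points and endpoints: g(-4) = -19/3; g(-5/2) = -503/24; g(3) = 69/2; g(4) = 85/3.
So the minimum is g(-5/2) = -503/24.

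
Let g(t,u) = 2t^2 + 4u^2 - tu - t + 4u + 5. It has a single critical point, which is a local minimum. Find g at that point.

123/31

∂g/∂t = 4t - u - 1 = 0 and ∂g/∂u = -t + 8u + 4 = 0, so (t, u) = (4/31, -15/31).
The Hessian has g_{tt} = 4, g_{uu} = 8, g_{tu} = -1, giving D = 31 > 0 with g_{tt} > 0, so the point is a local minimum.
g(4/31, -15/31) = 123/31.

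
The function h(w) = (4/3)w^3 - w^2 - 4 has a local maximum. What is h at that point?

-4

Critical points: h'(w) = 4w^2 - 2w vanishes at w = 0, 1/2.
h''(w) = 8w - 2. h''(0) = -2 < 0 ⇒ local maximum; h''(1/2) = 2 > 0 ⇒ local minimum.
So the local maximum value is h(0) = -4.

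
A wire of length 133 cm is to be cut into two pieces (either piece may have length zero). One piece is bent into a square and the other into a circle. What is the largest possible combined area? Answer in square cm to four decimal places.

1407.6459

Let x be the length used for the square. Square side x/4; circle radius (133−x)/(2π).
A(x) = (x/4)² + π·((133−x)/(2π))² = x²/16 + (133−x)²/(4π) for 0 ≤ x ≤ 133. A'(x) = x/8 − (133−x)/(2π) = 0 gives x = 4·133/(π+4) ≈ 74.4932.
A'' > 0, so the interior critical point is a minimum; the maximum is at an endpoint. A(0) = 1407.6459 and A(133) = 1105.5625, so the largest area is 1407.6459.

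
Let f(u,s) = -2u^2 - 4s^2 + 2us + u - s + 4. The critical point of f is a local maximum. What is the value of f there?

∂f/∂u = -4u + 2s + 1 = 0 and ∂f/∂s = 2u - 8s - 1 = 0, so (u, s) = (3/14, -1/14).
The Hessian has f_{uu} = -4, f_{ss} = -8, f_{us} = 2, giving D = 28 > 0 with f_{uu} < 0, so the point is a local maximum.
f(3/14, -1/14) = 29/7.

29/7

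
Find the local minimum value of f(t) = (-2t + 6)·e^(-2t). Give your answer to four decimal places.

By the product rule, f'(t) = (4t - 14)·e^(-2t). Since e^(-2t) > 0, the only critical point is t = 7/2.
f''(7/2) has the same sign as 4 > 0, so this is a local minimum.
f(7/2) = (-1)·e^(-7) ≈ -0.0009.

-0.0009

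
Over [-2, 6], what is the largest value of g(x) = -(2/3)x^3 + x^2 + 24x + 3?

The derivative is -2x^2 + 2x + 24, whose only zero in [-2, 6] is x = 4.
Evaluating at the critical points and endpoints: g(-2) = -107/3,  g(4) = 217/3,  g(6) = 39.
Hence the absolute maximum is 217/3 at x = 4.

217/3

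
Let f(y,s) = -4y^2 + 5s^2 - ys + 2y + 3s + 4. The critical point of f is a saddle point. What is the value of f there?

314/81

∂f/∂y = -8y - s + 2 = 0 and ∂f/∂s = -y + 10s + 3 = 0, so (y, s) = (23/81, -22/81).
The Hessian has f_{yy} = -8, f_{ss} = 10, f_{ys} = -1, giving D = -81 < 0, so the point is a saddle point.
f(23/81, -22/81) = 314/81.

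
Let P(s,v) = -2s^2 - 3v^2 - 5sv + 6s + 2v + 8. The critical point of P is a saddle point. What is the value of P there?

-48

∂P/∂s = -4s - 5v + 6 = 0 and ∂P/∂v = -5s - 6v + 2 = 0, so (s, v) = (-26, 22).
The Hessian has P_{ss} = -4, P_{vv} = -6, P_{sv} = -5, giving D = -1 < 0, so the point is a saddle point.
P(-26, 22) = -48.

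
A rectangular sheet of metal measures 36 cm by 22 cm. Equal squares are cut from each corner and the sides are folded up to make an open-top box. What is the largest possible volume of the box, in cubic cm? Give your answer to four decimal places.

1579.8251

With cut size x, the volume is V(x) = x(36 − 2x)(22 − 2x) for 0 < x < 11.
V'(x) = 12x^2 − 232x + 792. Setting V'(x) = 0 gives x ≈ 4.4279 (the root in (0, 11)).
V''(x) = 24x − 232 is negative there, so this is the maximum; V ≈ 1579.8251.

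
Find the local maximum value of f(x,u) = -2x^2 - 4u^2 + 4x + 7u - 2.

∂f/∂x = -4x + 4 = 0 and ∂f/∂u = -8u + 7 = 0, so (x, u) = (1, 7/8).
The Hessian has f_{xx} = -4, f_{uu} = -8, f_{xu} = 0, giving D = 32 > 0 with f_{xx} < 0, so the point is a local maximum.
f(1, 7/8) = 49/16.

49/16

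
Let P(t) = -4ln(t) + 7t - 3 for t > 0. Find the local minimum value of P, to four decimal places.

P'(t) = -4/t + 7 = 0 gives t = 4/7.
P''(t) = 4/t², which is positive for t > 0, so this is a local minimum.
P(4/7) = -4·ln(4/7) + 4 - 3 ≈ 3.2385.

3.2385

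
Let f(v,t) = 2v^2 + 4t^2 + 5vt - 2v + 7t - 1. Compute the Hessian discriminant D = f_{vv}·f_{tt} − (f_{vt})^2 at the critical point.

7

∂f/∂v = 4v + 5t - 2 = 0 and ∂f/∂t = 5v + 8t + 7 = 0, so (v, t) = (51/7, -38/7).
The Hessian has f_{vv} = 4, f_{tt} = 8, f_{vt} = 5, giving D = 7 > 0 with f_{vv} > 0, so the point is a local minimum.
D = (4)·(8) − (5)^2 = 7.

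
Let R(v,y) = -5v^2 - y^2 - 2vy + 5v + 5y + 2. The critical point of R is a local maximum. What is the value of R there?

∂R/∂v = -10v - 2y + 5 = 0 and ∂R/∂y = -2v - 2y + 5 = 0, so (v, y) = (0, 5/2).
The Hessian has R_{vv} = -10, R_{yy} = -2, R_{vy} = -2, giving D = 16 > 0 with R_{vv} < 0, so the point is a local maximum.
R(0, 5/2) = 33/4.

33/4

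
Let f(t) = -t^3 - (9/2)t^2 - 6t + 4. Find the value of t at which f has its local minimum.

f'(t) = -3t^2 - 9t - 6. Setting f'(t) = 0 gives t ∈ {-2, -1}.
Second-derivative test with f''(t) = -6t - 9: f''(-2) = 3 > 0 ⇒ local minimum; f''(-1) = -3 < 0 ⇒ local maximum.
The local minimum is f(-2) = 6.

-2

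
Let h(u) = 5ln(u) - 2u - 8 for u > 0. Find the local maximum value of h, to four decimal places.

-8.4185

h'(u) = 5/u − 2 = 0 gives u = 5/2.
h''(u) = -5/u², which is negative for u > 0, so this is a local maximum.
h(5/2) = 5·ln(5/2) - 5 - 8 ≈ -8.4185.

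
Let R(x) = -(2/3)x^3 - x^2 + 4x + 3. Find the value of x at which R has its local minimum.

Critical points: R'(x) = -2x^2 - 2x + 4 vanishes at x = -2, 1.
R''(x) = -4x - 2. R''(-2) = 6 > 0 ⇒ local minimum; R''(1) = -6 < 0 ⇒ local maximum.
Thus R has its local minimum at x = -2, with value -11/3.

-2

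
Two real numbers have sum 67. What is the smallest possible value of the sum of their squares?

4489/2

With a + b = 67, a^2 + b^2 = a^2 + (67 − a)^2.
The derivative 2a − 2(67 − a) = 4a − 134 vanishes at a = 67/2; second derivative 4 > 0, a minimum.
The minimum is 2·(67/2)^2 = 4489/2.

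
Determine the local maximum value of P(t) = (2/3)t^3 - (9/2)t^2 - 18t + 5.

157/8

Critical points: P'(t) = 2t^2 - 9t - 18 vanishes at t = -3/2, 6.
P''(t) = 4t - 9. P''(-3/2) = -15 < 0 ⇒ local maximum; P''(6) = 15 > 0 ⇒ local minimum.
Thus P has its local maximum at t = -3/2, with value 157/8.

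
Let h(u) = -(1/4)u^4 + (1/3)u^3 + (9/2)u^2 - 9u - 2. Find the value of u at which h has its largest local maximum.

h'(u) = -u^3 + u^2 + 9u - 9 = 0 at u = -3, 1, 3.
h''(u) = -3u^2 + 2u + 9. h''(-3) = -24 < 0 ⇒ local maximum; h''(1) = 8 > 0 ⇒ local minimum; h''(3) = -12 < 0 ⇒ local maximum.
So the largest local maximum value is h(-3) = 145/4.

-3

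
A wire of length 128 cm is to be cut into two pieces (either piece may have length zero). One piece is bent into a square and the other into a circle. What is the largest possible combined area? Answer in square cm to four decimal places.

Let x be the length used for the square. Square side x/4; circle radius (128−x)/(2π).
A(x) = (x/4)² + π·((128−x)/(2π))² = x²/16 + (128−x)²/(4π) for 0 ≤ x ≤ 128. A'(x) = x/8 − (128−x)/(2π) = 0 gives x = 4·128/(π+4) ≈ 71.6927.
A'' > 0, so the interior critical point is a minimum; the maximum is at an endpoint. A(0) = 1303.7973 and A(128) = 1024.0000, so the largest area is 1303.7973.

1303.7973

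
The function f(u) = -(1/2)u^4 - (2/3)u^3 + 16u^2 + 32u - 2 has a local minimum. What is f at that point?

f'(u) = -2u^3 - 2u^2 + 32u + 32 = 0 at u = -4, -1, 4.
Since f''(u) = -6u^2 - 4u + 32, we get f''(-4) = -48 < 0 ⇒ local maximum; f''(-1) = 30 > 0 ⇒ local minimum; f''(4) = -80 < 0 ⇒ local maximum.
Thus f has its local minimum at u = -1, with value -107/6.

-107/6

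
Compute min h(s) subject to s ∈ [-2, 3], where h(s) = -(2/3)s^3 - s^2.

-27

The derivative is -2s^2 - 2s, which vanishes at s = -1 and s = 0.
Compare values at every candidate in [-2, 3]: h(-2) = 4/3, h(-1) = -1/3, h(0) = 0, h(3) = -27.
Hence the absolute minimum is -27 at s = 3.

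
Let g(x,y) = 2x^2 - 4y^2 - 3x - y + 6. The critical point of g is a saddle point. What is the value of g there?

∂g/∂x = 4x - 3 = 0 and ∂g/∂y = -8y - 1 = 0, so (x, y) = (3/4, -1/8).
The Hessian has g_{xx} = 4, g_{yy} = -8, g_{xy} = 0, giving D = -32 < 0, so the point is a saddle point.
g(3/4, -1/8) = 79/16.

79/16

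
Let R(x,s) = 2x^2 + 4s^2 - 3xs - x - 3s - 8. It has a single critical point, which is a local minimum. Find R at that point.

-215/23

∂R/∂x = 4x - 3s - 1 = 0 and ∂R/∂s = -3x + 8s - 3 = 0, so (x, s) = (17/23, 15/23).
The Hessian has R_{xx} = 4, R_{ss} = 8, R_{xs} = -3, giving D = 23 > 0 with R_{xx} > 0, so the point is a local minimum.
R(17/23, 15/23) = -215/23.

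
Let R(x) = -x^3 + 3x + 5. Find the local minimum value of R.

Critical points: R'(x) = -3x^2 + 3 vanishes at x = -1, 1.
Since R''(x) = -6x, we get R''(-1) = 6 > 0 ⇒ local minimum; R''(1) = -6 < 0 ⇒ local maximum.
The local minimum is R(-1) = 3.

3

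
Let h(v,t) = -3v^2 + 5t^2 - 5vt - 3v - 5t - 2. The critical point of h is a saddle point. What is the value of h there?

∂h/∂v = -6v - 5t - 3 = 0 and ∂h/∂t = -5v + 10t - 5 = 0, so (v, t) = (-11/17, 3/17).
The Hessian has h_{vv} = -6, h_{tt} = 10, h_{vt} = -5, giving D = -85 < 0, so the point is a saddle point.
h(-11/17, 3/17) = -25/17.

-25/17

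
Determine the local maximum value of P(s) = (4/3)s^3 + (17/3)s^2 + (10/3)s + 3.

P'(s) = 4s^2 + (34/3)s + 10/3. Setting P'(s) = 0 gives s ∈ {-5/2, -1/3}.
Since P''(s) = 8s + 34/3, we get P''(-5/2) = -26/3 < 0 ⇒ local maximum; P''(-1/3) = 26/3 > 0 ⇒ local minimum.
The local maximum is P(-5/2) = 37/4.

37/4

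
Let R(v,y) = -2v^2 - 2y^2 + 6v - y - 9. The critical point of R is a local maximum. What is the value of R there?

∂R/∂v = -4v + 6 = 0 and ∂R/∂y = -4y - 1 = 0, so (v, y) = (3/2, -1/4).
The Hessian has R_{vv} = -4, R_{yy} = -4, R_{vy} = 0, giving D = 16 > 0 with R_{vv} < 0, so the point is a local maximum.
R(3/2, -1/4) = -35/8.

-35/8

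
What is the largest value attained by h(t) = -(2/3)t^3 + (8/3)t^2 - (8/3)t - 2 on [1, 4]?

-2

The derivative is -2t^2 + (16/3)t - 8/3, whose only zero in [1, 4] is t = 2.
Compare values at every candidate in [1, 4]: h(1) = -8/3, h(2) = -2, h(4) = -38/3.
So the maximum is h(2) = -2.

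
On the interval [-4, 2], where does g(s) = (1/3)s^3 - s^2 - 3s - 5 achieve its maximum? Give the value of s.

-1

g'(s) = s^2 - 2s - 3, whose only zero in [-4, 2] is s = -1.
Candidates: g(-4) = -91/3, g(-1) = -10/3, g(2) = -37/3.
Hence the absolute maximum is -10/3 at s = -1.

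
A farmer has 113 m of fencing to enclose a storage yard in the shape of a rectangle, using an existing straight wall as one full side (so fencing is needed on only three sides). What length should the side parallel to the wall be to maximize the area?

113/2

Let the sides perpendicular to the wall have length x and the parallel side y, so 2x + y = 113 and the area is A = xy = x(113 − 2x).
A'(x) = 113 − 4x = 0 gives x = 113/4, and A''(x) = −4 < 0 confirms a maximum.
Then y = 113 − 2·113/4 = 113/2 and A = 12769/8.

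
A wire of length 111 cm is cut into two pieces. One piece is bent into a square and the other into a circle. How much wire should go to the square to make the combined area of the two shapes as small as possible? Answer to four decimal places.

62.1710

Let x be the length used for the square. Square side x/4; circle radius (111−x)/(2π).
A(x) = (x/4)² + π·((111−x)/(2π))² = x²/16 + (111−x)²/(4π) for 0 ≤ x ≤ 111. A'(x) = x/8 − (111−x)/(2π) = 0 gives x = 4·111/(π+4) ≈ 62.1710.
A'' = 1/8 + 1/(2π) > 0, so this gives the minimum combined area; x ≈ 62.1710 cm to the square.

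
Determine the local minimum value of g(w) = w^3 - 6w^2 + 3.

Critical points: g'(w) = 3w^2 - 12w vanishes at w = 0, 4.
Second-derivative test with g''(w) = 6w - 12: g''(0) = -12 < 0 ⇒ local maximum; g''(4) = 12 > 0 ⇒ local minimum.
Thus g has its local minimum at w = 4, with value -29.

-29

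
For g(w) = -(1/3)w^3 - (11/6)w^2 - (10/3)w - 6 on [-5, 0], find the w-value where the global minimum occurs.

Differentiating, g'(w) = -w^2 - (11/3)w - 10/3; which vanishes at w = -2 and w = -5/3.
Compare values at every candidate in [-5, 0]: g(-5) = 13/2, g(-2) = -4, g(-5/3) = -647/162, g(0) = -6.
Hence the absolute minimum is -6 at w = 0.

0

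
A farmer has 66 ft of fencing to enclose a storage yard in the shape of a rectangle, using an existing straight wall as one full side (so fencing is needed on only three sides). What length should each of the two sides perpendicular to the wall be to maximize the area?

Let the sides perpendicular to the wall have length x and the parallel side y, so 2x + y = 66 and the area is A = xy = x(66 − 2x).
A'(x) = 66 − 4x = 0 gives x = 33/2, and A''(x) = −4 < 0 confirms a maximum.
Then y = 66 − 2·33/2 = 33 and A = 1089/2.

33/2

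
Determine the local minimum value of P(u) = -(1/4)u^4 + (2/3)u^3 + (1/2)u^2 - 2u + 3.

Critical points: P'(u) = -u^3 + 2u^2 + u - 2 vanishes at u = -1, 1, 2.
Second-derivative test with P''(u) = -3u^2 + 4u + 1: P''(-1) = -6 < 0 ⇒ local maximum; P''(1) = 2 > 0 ⇒ local minimum; P''(2) = -3 < 0 ⇒ local maximum.
So the local minimum value is P(1) = 23/12.

23/12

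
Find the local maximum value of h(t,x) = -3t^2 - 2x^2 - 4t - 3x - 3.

∂h/∂t = -6t - 4 = 0 and ∂h/∂x = -4x - 3 = 0, so (t, x) = (-2/3, -3/4).
The Hessian has h_{tt} = -6, h_{xx} = -4, h_{tx} = 0, giving D = 24 > 0 with h_{tt} < 0, so the point is a local maximum.
h(-2/3, -3/4) = -13/24.

-13/24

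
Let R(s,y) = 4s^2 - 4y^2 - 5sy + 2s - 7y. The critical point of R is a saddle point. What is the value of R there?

∂R/∂s = 8s - 5y + 2 = 0 and ∂R/∂y = -5s - 8y - 7 = 0, so (s, y) = (-51/89, -46/89).
The Hessian has R_{ss} = 8, R_{yy} = -8, R_{sy} = -5, giving D = -89 < 0, so the point is a saddle point.
R(-51/89, -46/89) = 110/89.

110/89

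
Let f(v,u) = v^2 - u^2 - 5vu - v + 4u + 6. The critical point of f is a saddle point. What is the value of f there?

∂f/∂v = 2v - 5u - 1 = 0 and ∂f/∂u = -5v - 2u + 4 = 0, so (v, u) = (22/29, 3/29).
The Hessian has f_{vv} = 2, f_{uu} = -2, f_{vu} = -5, giving D = -29 < 0, so the point is a saddle point.
f(22/29, 3/29) = 169/29.

169/29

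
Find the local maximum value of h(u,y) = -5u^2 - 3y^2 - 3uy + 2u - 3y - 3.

∂h/∂u = -10u - 3y + 2 = 0 and ∂h/∂y = -3u - 6y - 3 = 0, so (u, y) = (7/17, -12/17).
The Hessian has h_{uu} = -10, h_{yy} = -6, h_{uy} = -3, giving D = 51 > 0 with h_{uu} < 0, so the point is a local maximum.
h(7/17, -12/17) = -26/17.

-26/17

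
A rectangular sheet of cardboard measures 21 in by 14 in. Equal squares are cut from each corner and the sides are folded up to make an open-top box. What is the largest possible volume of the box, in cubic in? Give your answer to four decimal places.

With cut size x, the volume is V(x) = x(21 − 2x)(14 − 2x) for 0 < x < 7.
V'(x) = 12x^2 − 140x + 294. Setting V'(x) = 0 gives x ≈ 2.7466 (the root in (0, 7)).
V''(x) = 24x − 140 is negative there, so this is the maximum; V ≈ 362.3129.

362.3129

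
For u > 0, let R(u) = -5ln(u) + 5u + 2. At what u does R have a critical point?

R'(u) = -5/u + 5 = 0 gives u = 1.
R''(u) = 5/u², which is positive for u > 0, so this is a local minimum.
R(1) = -5·ln(1) + 5 + 2 ≈ 7.0000.

1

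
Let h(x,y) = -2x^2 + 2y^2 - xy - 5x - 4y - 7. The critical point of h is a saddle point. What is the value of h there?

-81/17

∂h/∂x = -4x - y - 5 = 0 and ∂h/∂y = -x + 4y - 4 = 0, so (x, y) = (-24/17, 11/17).
The Hessian has h_{xx} = -4, h_{yy} = 4, h_{xy} = -1, giving D = -17 < 0, so the point is a saddle point.
h(-24/17, 11/17) = -81/17.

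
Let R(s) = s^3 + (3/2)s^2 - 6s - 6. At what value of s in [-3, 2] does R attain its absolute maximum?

-2

Differentiating, R'(s) = 3s^2 + 3s - 6; which vanishes at s = -2 and s = 1.
Candidates: R(-3) = -3/2, R(-2) = 4, R(1) = -19/2, R(2) = -4.
The maximum over the interval is 4, attained at s = -2.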